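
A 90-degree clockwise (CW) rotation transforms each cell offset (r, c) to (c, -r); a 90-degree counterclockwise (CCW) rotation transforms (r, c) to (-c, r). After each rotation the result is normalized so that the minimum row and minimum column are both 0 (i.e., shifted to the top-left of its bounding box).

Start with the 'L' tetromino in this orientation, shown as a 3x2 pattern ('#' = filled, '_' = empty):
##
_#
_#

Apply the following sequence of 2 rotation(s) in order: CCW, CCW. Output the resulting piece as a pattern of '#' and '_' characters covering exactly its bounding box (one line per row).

Answer: #_
#_
##

Derivation:
Start:
##
_#
_#
After rotation 1 (CCW):
###
#__
After rotation 2 (CCW):
#_
#_
##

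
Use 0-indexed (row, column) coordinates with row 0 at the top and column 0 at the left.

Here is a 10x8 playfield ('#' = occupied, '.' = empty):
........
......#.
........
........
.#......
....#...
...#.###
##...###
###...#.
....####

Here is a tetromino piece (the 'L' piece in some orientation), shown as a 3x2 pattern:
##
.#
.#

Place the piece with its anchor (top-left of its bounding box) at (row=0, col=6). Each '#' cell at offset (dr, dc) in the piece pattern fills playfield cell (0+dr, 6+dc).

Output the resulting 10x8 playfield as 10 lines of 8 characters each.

Fill (0+0,6+0) = (0,6)
Fill (0+0,6+1) = (0,7)
Fill (0+1,6+1) = (1,7)
Fill (0+2,6+1) = (2,7)

Answer: ......##
......##
.......#
........
.#......
....#...
...#.###
##...###
###...#.
....####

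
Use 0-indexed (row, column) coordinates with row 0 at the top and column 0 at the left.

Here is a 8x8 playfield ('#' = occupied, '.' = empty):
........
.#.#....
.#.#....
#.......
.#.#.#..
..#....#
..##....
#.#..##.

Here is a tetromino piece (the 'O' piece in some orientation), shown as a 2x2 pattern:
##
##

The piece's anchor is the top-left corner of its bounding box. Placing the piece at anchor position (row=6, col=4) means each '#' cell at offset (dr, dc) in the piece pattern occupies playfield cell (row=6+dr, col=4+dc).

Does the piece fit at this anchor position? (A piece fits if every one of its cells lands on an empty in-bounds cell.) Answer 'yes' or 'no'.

Answer: no

Derivation:
Check each piece cell at anchor (6, 4):
  offset (0,0) -> (6,4): empty -> OK
  offset (0,1) -> (6,5): empty -> OK
  offset (1,0) -> (7,4): empty -> OK
  offset (1,1) -> (7,5): occupied ('#') -> FAIL
All cells valid: no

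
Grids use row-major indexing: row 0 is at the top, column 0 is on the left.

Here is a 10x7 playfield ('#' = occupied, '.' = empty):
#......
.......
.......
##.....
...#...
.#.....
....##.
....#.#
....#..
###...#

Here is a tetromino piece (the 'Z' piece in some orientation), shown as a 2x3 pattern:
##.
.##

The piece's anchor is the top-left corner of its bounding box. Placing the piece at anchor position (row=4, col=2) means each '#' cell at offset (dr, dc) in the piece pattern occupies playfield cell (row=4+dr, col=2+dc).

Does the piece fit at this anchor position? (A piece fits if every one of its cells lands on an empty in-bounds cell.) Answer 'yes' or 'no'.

Answer: no

Derivation:
Check each piece cell at anchor (4, 2):
  offset (0,0) -> (4,2): empty -> OK
  offset (0,1) -> (4,3): occupied ('#') -> FAIL
  offset (1,1) -> (5,3): empty -> OK
  offset (1,2) -> (5,4): empty -> OK
All cells valid: no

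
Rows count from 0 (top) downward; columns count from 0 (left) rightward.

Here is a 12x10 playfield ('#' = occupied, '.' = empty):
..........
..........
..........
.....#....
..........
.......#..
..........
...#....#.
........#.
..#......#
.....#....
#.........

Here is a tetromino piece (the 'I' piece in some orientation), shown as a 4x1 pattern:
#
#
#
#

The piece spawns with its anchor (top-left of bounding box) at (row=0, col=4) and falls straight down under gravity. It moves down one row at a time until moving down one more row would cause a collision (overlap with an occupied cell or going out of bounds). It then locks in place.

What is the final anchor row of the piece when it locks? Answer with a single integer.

Answer: 8

Derivation:
Spawn at (row=0, col=4). Try each row:
  row 0: fits
  row 1: fits
  row 2: fits
  row 3: fits
  row 4: fits
  row 5: fits
  row 6: fits
  row 7: fits
  row 8: fits
  row 9: blocked -> lock at row 8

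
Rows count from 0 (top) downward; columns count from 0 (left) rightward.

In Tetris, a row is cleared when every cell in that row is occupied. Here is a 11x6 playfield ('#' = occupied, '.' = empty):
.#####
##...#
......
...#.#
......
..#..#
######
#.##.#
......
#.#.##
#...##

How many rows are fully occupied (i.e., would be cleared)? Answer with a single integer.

Answer: 1

Derivation:
Check each row:
  row 0: 1 empty cell -> not full
  row 1: 3 empty cells -> not full
  row 2: 6 empty cells -> not full
  row 3: 4 empty cells -> not full
  row 4: 6 empty cells -> not full
  row 5: 4 empty cells -> not full
  row 6: 0 empty cells -> FULL (clear)
  row 7: 2 empty cells -> not full
  row 8: 6 empty cells -> not full
  row 9: 2 empty cells -> not full
  row 10: 3 empty cells -> not full
Total rows cleared: 1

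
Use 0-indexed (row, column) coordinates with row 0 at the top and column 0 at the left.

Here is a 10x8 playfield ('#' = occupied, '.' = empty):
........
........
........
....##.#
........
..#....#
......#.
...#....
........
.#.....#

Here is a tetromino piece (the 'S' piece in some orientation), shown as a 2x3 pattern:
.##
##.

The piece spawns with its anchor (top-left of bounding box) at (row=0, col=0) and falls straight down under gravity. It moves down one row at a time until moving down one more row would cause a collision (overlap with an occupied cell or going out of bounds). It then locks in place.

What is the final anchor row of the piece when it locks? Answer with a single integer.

Spawn at (row=0, col=0). Try each row:
  row 0: fits
  row 1: fits
  row 2: fits
  row 3: fits
  row 4: fits
  row 5: blocked -> lock at row 4

Answer: 4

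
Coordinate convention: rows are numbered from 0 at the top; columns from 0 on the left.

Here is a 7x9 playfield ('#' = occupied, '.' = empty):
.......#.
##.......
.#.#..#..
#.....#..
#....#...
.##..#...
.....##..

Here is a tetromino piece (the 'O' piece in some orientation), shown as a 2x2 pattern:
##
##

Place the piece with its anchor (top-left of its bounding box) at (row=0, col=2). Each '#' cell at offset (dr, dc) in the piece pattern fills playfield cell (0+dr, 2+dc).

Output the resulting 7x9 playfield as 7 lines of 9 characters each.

Fill (0+0,2+0) = (0,2)
Fill (0+0,2+1) = (0,3)
Fill (0+1,2+0) = (1,2)
Fill (0+1,2+1) = (1,3)

Answer: ..##...#.
####.....
.#.#..#..
#.....#..
#....#...
.##..#...
.....##..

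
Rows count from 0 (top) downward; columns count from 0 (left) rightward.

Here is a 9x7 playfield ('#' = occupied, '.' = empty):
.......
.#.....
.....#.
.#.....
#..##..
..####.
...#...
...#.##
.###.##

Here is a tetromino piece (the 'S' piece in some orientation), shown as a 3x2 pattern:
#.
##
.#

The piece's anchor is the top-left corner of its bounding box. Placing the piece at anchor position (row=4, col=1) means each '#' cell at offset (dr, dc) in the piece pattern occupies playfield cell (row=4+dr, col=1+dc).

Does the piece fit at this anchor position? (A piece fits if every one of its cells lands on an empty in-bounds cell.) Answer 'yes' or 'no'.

Check each piece cell at anchor (4, 1):
  offset (0,0) -> (4,1): empty -> OK
  offset (1,0) -> (5,1): empty -> OK
  offset (1,1) -> (5,2): occupied ('#') -> FAIL
  offset (2,1) -> (6,2): empty -> OK
All cells valid: no

Answer: no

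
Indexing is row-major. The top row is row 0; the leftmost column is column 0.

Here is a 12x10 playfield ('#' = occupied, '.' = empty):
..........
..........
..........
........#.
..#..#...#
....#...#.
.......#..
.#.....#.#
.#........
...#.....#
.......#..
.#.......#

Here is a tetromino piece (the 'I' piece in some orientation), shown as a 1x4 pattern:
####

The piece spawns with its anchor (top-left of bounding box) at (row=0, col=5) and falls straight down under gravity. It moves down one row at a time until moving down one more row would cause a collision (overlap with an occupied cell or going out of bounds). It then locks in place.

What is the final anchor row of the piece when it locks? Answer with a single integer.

Answer: 2

Derivation:
Spawn at (row=0, col=5). Try each row:
  row 0: fits
  row 1: fits
  row 2: fits
  row 3: blocked -> lock at row 2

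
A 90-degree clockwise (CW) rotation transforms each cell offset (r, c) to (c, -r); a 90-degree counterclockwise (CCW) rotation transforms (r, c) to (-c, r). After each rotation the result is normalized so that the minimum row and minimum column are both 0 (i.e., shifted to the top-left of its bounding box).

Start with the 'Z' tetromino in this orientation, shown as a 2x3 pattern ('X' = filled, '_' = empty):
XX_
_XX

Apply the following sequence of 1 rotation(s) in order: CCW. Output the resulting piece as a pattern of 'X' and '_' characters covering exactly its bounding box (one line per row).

Start:
XX_
_XX
After rotation 1 (CCW):
_X
XX
X_

Answer: _X
XX
X_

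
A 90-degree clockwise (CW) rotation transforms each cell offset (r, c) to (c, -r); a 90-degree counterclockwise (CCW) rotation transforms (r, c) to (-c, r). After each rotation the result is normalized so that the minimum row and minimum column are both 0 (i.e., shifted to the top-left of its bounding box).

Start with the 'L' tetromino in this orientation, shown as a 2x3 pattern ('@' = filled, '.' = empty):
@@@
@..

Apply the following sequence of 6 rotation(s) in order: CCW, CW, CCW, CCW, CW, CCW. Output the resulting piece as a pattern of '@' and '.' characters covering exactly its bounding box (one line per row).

Start:
@@@
@..
After rotation 1 (CCW):
@.
@.
@@
After rotation 2 (CW):
@@@
@..
After rotation 3 (CCW):
@.
@.
@@
After rotation 4 (CCW):
..@
@@@
After rotation 5 (CW):
@.
@.
@@
After rotation 6 (CCW):
..@
@@@

Answer: ..@
@@@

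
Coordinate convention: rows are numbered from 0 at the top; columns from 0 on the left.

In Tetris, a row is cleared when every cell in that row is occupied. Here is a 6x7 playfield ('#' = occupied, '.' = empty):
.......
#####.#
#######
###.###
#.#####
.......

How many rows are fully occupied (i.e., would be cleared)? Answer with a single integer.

Check each row:
  row 0: 7 empty cells -> not full
  row 1: 1 empty cell -> not full
  row 2: 0 empty cells -> FULL (clear)
  row 3: 1 empty cell -> not full
  row 4: 1 empty cell -> not full
  row 5: 7 empty cells -> not full
Total rows cleared: 1

Answer: 1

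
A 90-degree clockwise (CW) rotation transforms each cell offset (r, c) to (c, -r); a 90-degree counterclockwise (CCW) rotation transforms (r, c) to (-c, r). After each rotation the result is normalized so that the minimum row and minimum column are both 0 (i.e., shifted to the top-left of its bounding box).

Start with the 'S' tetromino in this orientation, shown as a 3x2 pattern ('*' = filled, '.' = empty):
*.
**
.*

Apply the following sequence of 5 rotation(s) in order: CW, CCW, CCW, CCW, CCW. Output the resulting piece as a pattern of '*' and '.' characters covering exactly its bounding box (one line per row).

Answer: .**
**.

Derivation:
Start:
*.
**
.*
After rotation 1 (CW):
.**
**.
After rotation 2 (CCW):
*.
**
.*
After rotation 3 (CCW):
.**
**.
After rotation 4 (CCW):
*.
**
.*
After rotation 5 (CCW):
.**
**.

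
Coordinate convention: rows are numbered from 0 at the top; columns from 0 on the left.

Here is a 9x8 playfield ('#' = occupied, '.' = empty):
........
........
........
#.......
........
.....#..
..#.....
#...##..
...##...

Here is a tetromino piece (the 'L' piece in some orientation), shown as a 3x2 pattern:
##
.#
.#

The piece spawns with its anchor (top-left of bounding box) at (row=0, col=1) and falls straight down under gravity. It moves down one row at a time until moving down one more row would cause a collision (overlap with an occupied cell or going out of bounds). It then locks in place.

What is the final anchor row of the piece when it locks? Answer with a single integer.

Answer: 3

Derivation:
Spawn at (row=0, col=1). Try each row:
  row 0: fits
  row 1: fits
  row 2: fits
  row 3: fits
  row 4: blocked -> lock at row 3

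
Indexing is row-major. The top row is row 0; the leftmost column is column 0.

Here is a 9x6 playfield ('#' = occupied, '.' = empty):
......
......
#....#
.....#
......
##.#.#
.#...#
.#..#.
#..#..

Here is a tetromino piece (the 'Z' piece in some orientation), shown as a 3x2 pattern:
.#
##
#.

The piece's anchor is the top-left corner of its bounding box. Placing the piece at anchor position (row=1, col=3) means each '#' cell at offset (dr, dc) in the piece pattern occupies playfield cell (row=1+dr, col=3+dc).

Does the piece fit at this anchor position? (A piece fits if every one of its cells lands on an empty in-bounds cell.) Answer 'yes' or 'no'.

Check each piece cell at anchor (1, 3):
  offset (0,1) -> (1,4): empty -> OK
  offset (1,0) -> (2,3): empty -> OK
  offset (1,1) -> (2,4): empty -> OK
  offset (2,0) -> (3,3): empty -> OK
All cells valid: yes

Answer: yes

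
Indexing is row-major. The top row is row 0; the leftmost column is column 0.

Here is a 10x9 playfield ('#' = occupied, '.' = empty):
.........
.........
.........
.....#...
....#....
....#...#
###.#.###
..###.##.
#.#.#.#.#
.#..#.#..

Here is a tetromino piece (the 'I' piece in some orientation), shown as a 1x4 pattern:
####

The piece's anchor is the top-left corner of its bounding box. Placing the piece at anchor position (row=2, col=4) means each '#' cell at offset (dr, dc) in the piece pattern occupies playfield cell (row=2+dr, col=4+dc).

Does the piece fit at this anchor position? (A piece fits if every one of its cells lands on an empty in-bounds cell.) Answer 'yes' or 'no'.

Answer: yes

Derivation:
Check each piece cell at anchor (2, 4):
  offset (0,0) -> (2,4): empty -> OK
  offset (0,1) -> (2,5): empty -> OK
  offset (0,2) -> (2,6): empty -> OK
  offset (0,3) -> (2,7): empty -> OK
All cells valid: yes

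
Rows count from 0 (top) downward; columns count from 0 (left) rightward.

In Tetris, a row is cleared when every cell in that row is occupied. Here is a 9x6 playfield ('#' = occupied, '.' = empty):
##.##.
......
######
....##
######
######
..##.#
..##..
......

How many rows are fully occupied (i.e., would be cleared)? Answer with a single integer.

Check each row:
  row 0: 2 empty cells -> not full
  row 1: 6 empty cells -> not full
  row 2: 0 empty cells -> FULL (clear)
  row 3: 4 empty cells -> not full
  row 4: 0 empty cells -> FULL (clear)
  row 5: 0 empty cells -> FULL (clear)
  row 6: 3 empty cells -> not full
  row 7: 4 empty cells -> not full
  row 8: 6 empty cells -> not full
Total rows cleared: 3

Answer: 3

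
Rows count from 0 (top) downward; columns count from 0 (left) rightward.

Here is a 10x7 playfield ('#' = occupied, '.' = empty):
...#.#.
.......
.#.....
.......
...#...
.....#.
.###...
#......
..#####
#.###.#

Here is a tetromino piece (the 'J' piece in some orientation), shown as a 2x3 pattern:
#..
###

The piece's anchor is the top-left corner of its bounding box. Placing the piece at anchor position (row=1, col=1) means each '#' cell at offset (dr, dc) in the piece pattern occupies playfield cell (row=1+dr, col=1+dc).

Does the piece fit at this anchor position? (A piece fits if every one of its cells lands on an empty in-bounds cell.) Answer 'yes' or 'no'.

Check each piece cell at anchor (1, 1):
  offset (0,0) -> (1,1): empty -> OK
  offset (1,0) -> (2,1): occupied ('#') -> FAIL
  offset (1,1) -> (2,2): empty -> OK
  offset (1,2) -> (2,3): empty -> OK
All cells valid: no

Answer: no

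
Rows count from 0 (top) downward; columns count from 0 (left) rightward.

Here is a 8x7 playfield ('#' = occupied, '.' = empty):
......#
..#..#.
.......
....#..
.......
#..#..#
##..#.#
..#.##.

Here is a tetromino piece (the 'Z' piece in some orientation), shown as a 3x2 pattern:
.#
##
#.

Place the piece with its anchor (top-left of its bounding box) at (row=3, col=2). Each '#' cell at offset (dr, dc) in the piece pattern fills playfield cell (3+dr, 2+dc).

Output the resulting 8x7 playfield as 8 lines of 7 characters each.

Fill (3+0,2+1) = (3,3)
Fill (3+1,2+0) = (4,2)
Fill (3+1,2+1) = (4,3)
Fill (3+2,2+0) = (5,2)

Answer: ......#
..#..#.
.......
...##..
..##...
#.##..#
##..#.#
..#.##.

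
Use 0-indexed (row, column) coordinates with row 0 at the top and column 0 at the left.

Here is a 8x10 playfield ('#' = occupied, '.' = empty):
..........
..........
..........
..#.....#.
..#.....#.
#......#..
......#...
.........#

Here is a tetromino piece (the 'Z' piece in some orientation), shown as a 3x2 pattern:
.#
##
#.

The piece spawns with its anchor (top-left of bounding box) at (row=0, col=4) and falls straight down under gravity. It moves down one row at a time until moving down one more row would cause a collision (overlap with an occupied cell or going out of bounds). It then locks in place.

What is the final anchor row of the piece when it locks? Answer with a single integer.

Spawn at (row=0, col=4). Try each row:
  row 0: fits
  row 1: fits
  row 2: fits
  row 3: fits
  row 4: fits
  row 5: fits
  row 6: blocked -> lock at row 5

Answer: 5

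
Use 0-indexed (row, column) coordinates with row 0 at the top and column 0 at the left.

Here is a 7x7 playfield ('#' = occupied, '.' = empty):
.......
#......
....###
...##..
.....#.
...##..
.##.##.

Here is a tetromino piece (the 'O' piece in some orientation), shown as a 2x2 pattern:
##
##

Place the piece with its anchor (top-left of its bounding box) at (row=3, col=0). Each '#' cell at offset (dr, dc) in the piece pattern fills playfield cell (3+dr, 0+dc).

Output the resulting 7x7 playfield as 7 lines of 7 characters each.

Fill (3+0,0+0) = (3,0)
Fill (3+0,0+1) = (3,1)
Fill (3+1,0+0) = (4,0)
Fill (3+1,0+1) = (4,1)

Answer: .......
#......
....###
##.##..
##...#.
...##..
.##.##.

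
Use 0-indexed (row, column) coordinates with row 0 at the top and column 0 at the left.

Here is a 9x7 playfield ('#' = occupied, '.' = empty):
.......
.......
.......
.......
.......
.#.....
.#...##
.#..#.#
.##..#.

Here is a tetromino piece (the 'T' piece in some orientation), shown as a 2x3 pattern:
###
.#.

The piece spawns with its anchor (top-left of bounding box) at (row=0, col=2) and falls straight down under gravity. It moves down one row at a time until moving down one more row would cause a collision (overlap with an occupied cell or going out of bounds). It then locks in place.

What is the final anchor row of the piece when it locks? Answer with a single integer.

Answer: 6

Derivation:
Spawn at (row=0, col=2). Try each row:
  row 0: fits
  row 1: fits
  row 2: fits
  row 3: fits
  row 4: fits
  row 5: fits
  row 6: fits
  row 7: blocked -> lock at row 6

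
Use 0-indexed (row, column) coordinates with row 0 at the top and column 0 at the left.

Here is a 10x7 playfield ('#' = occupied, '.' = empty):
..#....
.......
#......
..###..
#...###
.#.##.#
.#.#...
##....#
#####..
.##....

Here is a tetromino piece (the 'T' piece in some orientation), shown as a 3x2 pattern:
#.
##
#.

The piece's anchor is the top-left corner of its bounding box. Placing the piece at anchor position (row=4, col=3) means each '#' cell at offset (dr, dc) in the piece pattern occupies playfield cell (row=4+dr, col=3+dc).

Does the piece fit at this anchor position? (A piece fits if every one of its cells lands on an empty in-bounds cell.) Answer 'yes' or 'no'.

Answer: no

Derivation:
Check each piece cell at anchor (4, 3):
  offset (0,0) -> (4,3): empty -> OK
  offset (1,0) -> (5,3): occupied ('#') -> FAIL
  offset (1,1) -> (5,4): occupied ('#') -> FAIL
  offset (2,0) -> (6,3): occupied ('#') -> FAIL
All cells valid: no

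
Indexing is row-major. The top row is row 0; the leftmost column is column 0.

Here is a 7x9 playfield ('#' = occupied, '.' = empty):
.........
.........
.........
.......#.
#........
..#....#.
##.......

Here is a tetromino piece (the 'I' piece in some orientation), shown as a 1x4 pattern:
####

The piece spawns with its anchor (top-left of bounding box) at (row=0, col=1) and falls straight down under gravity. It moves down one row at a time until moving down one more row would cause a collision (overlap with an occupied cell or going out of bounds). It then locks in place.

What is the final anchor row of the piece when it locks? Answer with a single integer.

Answer: 4

Derivation:
Spawn at (row=0, col=1). Try each row:
  row 0: fits
  row 1: fits
  row 2: fits
  row 3: fits
  row 4: fits
  row 5: blocked -> lock at row 4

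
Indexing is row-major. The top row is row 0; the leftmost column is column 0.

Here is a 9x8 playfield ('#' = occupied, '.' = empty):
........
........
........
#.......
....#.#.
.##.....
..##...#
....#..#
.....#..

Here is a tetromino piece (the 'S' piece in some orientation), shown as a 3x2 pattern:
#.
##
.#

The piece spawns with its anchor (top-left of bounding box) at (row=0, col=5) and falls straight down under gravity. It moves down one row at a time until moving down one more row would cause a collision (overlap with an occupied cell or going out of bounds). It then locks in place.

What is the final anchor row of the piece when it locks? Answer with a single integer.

Answer: 1

Derivation:
Spawn at (row=0, col=5). Try each row:
  row 0: fits
  row 1: fits
  row 2: blocked -> lock at row 1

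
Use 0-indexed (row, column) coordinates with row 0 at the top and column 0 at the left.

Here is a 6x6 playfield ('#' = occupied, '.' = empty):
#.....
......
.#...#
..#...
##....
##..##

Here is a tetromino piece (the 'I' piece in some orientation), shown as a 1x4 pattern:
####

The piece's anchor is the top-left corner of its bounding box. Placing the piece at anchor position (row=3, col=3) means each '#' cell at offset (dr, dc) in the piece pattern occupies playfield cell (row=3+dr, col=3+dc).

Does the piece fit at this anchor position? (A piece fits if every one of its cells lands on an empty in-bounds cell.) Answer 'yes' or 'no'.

Answer: no

Derivation:
Check each piece cell at anchor (3, 3):
  offset (0,0) -> (3,3): empty -> OK
  offset (0,1) -> (3,4): empty -> OK
  offset (0,2) -> (3,5): empty -> OK
  offset (0,3) -> (3,6): out of bounds -> FAIL
All cells valid: no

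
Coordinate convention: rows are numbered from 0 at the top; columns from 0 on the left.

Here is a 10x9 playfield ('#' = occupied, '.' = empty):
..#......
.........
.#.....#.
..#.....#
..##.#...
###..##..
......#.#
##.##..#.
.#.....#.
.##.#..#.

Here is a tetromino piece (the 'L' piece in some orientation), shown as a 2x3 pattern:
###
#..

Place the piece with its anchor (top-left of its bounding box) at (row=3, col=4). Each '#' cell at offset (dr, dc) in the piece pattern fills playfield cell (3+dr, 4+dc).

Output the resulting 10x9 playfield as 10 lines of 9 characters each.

Fill (3+0,4+0) = (3,4)
Fill (3+0,4+1) = (3,5)
Fill (3+0,4+2) = (3,6)
Fill (3+1,4+0) = (4,4)

Answer: ..#......
.........
.#.....#.
..#.###.#
..####...
###..##..
......#.#
##.##..#.
.#.....#.
.##.#..#.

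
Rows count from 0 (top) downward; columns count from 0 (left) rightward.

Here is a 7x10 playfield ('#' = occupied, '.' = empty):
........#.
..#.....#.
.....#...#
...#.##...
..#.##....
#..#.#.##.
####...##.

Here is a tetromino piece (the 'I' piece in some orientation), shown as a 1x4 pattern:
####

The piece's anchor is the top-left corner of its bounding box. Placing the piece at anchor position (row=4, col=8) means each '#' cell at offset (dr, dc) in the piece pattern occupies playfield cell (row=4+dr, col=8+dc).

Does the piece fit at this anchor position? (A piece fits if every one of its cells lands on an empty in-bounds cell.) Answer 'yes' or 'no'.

Answer: no

Derivation:
Check each piece cell at anchor (4, 8):
  offset (0,0) -> (4,8): empty -> OK
  offset (0,1) -> (4,9): empty -> OK
  offset (0,2) -> (4,10): out of bounds -> FAIL
  offset (0,3) -> (4,11): out of bounds -> FAIL
All cells valid: no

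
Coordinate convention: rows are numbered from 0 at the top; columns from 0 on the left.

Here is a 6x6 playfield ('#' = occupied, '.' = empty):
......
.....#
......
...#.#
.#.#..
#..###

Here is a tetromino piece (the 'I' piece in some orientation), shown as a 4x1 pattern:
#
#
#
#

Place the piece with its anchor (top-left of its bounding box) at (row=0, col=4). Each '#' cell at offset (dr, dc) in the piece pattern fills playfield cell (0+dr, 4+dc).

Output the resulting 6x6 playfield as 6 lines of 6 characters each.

Fill (0+0,4+0) = (0,4)
Fill (0+1,4+0) = (1,4)
Fill (0+2,4+0) = (2,4)
Fill (0+3,4+0) = (3,4)

Answer: ....#.
....##
....#.
...###
.#.#..
#..###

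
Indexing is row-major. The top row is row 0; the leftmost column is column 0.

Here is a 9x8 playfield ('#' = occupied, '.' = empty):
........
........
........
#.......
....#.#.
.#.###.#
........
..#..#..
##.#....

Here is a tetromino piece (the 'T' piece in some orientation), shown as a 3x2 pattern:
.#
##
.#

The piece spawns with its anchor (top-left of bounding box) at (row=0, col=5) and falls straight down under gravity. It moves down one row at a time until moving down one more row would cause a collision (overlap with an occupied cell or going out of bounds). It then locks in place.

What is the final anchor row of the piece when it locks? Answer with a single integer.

Answer: 1

Derivation:
Spawn at (row=0, col=5). Try each row:
  row 0: fits
  row 1: fits
  row 2: blocked -> lock at row 1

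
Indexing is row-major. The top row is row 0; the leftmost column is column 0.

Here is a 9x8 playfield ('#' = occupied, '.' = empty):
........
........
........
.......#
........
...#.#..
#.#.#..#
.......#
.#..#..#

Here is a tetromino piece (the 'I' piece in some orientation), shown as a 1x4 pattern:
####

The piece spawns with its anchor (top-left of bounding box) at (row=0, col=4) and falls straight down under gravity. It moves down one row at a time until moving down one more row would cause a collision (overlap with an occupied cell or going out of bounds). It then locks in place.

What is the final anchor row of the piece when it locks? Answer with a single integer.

Answer: 2

Derivation:
Spawn at (row=0, col=4). Try each row:
  row 0: fits
  row 1: fits
  row 2: fits
  row 3: blocked -> lock at row 2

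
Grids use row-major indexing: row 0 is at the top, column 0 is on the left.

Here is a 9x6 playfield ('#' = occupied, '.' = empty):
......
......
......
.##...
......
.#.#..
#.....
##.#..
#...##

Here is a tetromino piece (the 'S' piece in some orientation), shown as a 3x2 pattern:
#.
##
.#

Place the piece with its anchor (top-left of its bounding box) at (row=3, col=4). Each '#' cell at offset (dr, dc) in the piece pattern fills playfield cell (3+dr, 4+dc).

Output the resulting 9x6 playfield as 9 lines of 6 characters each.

Fill (3+0,4+0) = (3,4)
Fill (3+1,4+0) = (4,4)
Fill (3+1,4+1) = (4,5)
Fill (3+2,4+1) = (5,5)

Answer: ......
......
......
.##.#.
....##
.#.#.#
#.....
##.#..
#...##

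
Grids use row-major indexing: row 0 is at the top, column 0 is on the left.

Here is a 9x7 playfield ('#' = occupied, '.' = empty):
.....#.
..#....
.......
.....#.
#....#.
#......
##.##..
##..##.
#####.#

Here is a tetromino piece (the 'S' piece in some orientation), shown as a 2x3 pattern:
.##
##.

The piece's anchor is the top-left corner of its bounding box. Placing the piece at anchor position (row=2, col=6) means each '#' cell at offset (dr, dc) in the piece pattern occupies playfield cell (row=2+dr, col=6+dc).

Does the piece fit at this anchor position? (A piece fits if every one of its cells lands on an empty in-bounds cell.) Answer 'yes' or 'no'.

Check each piece cell at anchor (2, 6):
  offset (0,1) -> (2,7): out of bounds -> FAIL
  offset (0,2) -> (2,8): out of bounds -> FAIL
  offset (1,0) -> (3,6): empty -> OK
  offset (1,1) -> (3,7): out of bounds -> FAIL
All cells valid: no

Answer: no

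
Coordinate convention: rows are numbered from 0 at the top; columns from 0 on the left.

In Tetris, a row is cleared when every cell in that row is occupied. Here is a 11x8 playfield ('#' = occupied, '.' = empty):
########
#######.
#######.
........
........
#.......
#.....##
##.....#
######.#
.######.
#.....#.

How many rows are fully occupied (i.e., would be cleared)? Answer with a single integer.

Check each row:
  row 0: 0 empty cells -> FULL (clear)
  row 1: 1 empty cell -> not full
  row 2: 1 empty cell -> not full
  row 3: 8 empty cells -> not full
  row 4: 8 empty cells -> not full
  row 5: 7 empty cells -> not full
  row 6: 5 empty cells -> not full
  row 7: 5 empty cells -> not full
  row 8: 1 empty cell -> not full
  row 9: 2 empty cells -> not full
  row 10: 6 empty cells -> not full
Total rows cleared: 1

Answer: 1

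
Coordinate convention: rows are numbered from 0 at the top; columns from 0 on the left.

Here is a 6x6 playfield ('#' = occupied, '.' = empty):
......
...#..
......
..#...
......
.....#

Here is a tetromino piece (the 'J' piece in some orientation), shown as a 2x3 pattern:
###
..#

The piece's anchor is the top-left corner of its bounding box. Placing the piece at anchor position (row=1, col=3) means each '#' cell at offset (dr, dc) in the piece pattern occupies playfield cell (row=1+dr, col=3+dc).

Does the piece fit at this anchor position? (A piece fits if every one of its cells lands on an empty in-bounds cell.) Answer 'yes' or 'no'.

Answer: no

Derivation:
Check each piece cell at anchor (1, 3):
  offset (0,0) -> (1,3): occupied ('#') -> FAIL
  offset (0,1) -> (1,4): empty -> OK
  offset (0,2) -> (1,5): empty -> OK
  offset (1,2) -> (2,5): empty -> OK
All cells valid: no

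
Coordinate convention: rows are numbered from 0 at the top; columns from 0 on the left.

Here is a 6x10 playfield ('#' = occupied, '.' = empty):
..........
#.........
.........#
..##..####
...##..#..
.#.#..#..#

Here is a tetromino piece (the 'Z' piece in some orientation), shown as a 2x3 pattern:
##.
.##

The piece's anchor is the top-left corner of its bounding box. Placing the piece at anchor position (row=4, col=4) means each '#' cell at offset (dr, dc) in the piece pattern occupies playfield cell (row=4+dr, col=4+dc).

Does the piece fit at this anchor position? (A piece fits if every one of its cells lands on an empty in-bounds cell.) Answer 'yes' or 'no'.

Answer: no

Derivation:
Check each piece cell at anchor (4, 4):
  offset (0,0) -> (4,4): occupied ('#') -> FAIL
  offset (0,1) -> (4,5): empty -> OK
  offset (1,1) -> (5,5): empty -> OK
  offset (1,2) -> (5,6): occupied ('#') -> FAIL
All cells valid: no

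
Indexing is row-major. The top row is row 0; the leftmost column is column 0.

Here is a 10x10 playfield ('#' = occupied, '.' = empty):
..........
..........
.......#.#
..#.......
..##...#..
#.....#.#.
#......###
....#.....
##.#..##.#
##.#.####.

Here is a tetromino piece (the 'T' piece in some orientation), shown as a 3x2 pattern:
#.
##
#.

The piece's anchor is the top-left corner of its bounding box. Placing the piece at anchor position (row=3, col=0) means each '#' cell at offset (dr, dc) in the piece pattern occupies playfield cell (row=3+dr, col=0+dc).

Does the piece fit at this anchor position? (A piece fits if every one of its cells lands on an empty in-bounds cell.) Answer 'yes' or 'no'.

Answer: no

Derivation:
Check each piece cell at anchor (3, 0):
  offset (0,0) -> (3,0): empty -> OK
  offset (1,0) -> (4,0): empty -> OK
  offset (1,1) -> (4,1): empty -> OK
  offset (2,0) -> (5,0): occupied ('#') -> FAIL
All cells valid: no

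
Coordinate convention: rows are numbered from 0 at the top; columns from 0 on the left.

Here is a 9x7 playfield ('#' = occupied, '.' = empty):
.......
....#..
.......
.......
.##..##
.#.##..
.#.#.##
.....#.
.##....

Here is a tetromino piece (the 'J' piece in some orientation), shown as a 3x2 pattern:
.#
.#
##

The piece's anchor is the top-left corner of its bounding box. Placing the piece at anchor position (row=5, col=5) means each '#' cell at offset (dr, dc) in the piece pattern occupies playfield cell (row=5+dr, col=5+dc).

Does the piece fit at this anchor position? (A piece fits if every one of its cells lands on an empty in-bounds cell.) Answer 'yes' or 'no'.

Check each piece cell at anchor (5, 5):
  offset (0,1) -> (5,6): empty -> OK
  offset (1,1) -> (6,6): occupied ('#') -> FAIL
  offset (2,0) -> (7,5): occupied ('#') -> FAIL
  offset (2,1) -> (7,6): empty -> OK
All cells valid: no

Answer: no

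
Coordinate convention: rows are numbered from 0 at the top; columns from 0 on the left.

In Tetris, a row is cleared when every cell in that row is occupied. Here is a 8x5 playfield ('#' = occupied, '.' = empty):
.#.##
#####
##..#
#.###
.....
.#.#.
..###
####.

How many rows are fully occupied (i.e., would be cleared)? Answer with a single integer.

Answer: 1

Derivation:
Check each row:
  row 0: 2 empty cells -> not full
  row 1: 0 empty cells -> FULL (clear)
  row 2: 2 empty cells -> not full
  row 3: 1 empty cell -> not full
  row 4: 5 empty cells -> not full
  row 5: 3 empty cells -> not full
  row 6: 2 empty cells -> not full
  row 7: 1 empty cell -> not full
Total rows cleared: 1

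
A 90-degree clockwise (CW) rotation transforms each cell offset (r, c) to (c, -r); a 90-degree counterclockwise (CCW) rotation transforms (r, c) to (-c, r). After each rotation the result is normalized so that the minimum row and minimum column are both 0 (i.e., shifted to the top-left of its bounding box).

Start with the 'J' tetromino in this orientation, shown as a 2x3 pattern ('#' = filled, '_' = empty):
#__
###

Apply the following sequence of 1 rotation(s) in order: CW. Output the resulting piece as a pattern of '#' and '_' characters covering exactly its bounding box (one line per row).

Answer: ##
#_
#_

Derivation:
Start:
#__
###
After rotation 1 (CW):
##
#_
#_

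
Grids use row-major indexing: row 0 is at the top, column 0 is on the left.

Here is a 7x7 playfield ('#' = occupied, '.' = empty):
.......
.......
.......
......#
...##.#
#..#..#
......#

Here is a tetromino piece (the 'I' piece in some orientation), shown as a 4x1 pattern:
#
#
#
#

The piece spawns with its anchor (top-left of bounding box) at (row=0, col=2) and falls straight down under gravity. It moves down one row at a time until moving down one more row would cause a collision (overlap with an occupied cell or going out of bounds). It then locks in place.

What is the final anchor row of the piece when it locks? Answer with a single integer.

Answer: 3

Derivation:
Spawn at (row=0, col=2). Try each row:
  row 0: fits
  row 1: fits
  row 2: fits
  row 3: fits
  row 4: blocked -> lock at row 3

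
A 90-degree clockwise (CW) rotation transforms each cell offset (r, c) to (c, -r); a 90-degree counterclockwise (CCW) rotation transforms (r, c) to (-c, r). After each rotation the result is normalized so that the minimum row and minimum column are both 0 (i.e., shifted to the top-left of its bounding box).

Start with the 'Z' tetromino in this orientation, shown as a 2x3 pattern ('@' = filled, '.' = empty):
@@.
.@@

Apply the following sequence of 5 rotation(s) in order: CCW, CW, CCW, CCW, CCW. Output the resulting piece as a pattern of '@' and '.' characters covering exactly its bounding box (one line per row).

Start:
@@.
.@@
After rotation 1 (CCW):
.@
@@
@.
After rotation 2 (CW):
@@.
.@@
After rotation 3 (CCW):
.@
@@
@.
After rotation 4 (CCW):
@@.
.@@
After rotation 5 (CCW):
.@
@@
@.

Answer: .@
@@
@.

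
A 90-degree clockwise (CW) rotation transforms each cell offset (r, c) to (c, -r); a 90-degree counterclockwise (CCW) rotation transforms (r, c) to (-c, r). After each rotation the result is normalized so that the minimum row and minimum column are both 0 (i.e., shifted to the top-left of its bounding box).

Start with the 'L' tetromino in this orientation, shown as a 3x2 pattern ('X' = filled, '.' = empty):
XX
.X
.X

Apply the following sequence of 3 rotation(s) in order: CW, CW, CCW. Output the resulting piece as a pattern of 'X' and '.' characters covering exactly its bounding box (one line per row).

Start:
XX
.X
.X
After rotation 1 (CW):
..X
XXX
After rotation 2 (CW):
X.
X.
XX
After rotation 3 (CCW):
..X
XXX

Answer: ..X
XXX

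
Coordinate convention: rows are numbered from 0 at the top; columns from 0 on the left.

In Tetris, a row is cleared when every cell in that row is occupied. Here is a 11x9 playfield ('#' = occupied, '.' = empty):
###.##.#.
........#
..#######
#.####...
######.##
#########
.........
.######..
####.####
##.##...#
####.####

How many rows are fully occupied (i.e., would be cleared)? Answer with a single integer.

Check each row:
  row 0: 3 empty cells -> not full
  row 1: 8 empty cells -> not full
  row 2: 2 empty cells -> not full
  row 3: 4 empty cells -> not full
  row 4: 1 empty cell -> not full
  row 5: 0 empty cells -> FULL (clear)
  row 6: 9 empty cells -> not full
  row 7: 3 empty cells -> not full
  row 8: 1 empty cell -> not full
  row 9: 4 empty cells -> not full
  row 10: 1 empty cell -> not full
Total rows cleared: 1

Answer: 1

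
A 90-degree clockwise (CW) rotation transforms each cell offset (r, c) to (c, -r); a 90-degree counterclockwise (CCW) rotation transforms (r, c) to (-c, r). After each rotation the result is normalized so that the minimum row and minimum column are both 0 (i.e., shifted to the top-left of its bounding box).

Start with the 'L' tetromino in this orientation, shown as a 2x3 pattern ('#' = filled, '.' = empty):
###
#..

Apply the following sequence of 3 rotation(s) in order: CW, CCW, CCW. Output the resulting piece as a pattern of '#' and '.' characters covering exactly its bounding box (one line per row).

Start:
###
#..
After rotation 1 (CW):
##
.#
.#
After rotation 2 (CCW):
###
#..
After rotation 3 (CCW):
#.
#.
##

Answer: #.
#.
##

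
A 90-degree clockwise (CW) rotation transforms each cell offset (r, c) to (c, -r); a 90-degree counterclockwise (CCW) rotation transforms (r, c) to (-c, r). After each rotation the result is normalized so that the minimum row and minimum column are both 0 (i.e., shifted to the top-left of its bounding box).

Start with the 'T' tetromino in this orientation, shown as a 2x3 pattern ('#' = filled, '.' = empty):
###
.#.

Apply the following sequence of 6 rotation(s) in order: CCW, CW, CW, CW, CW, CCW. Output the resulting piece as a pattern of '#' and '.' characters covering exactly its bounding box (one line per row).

Start:
###
.#.
After rotation 1 (CCW):
#.
##
#.
After rotation 2 (CW):
###
.#.
After rotation 3 (CW):
.#
##
.#
After rotation 4 (CW):
.#.
###
After rotation 5 (CW):
#.
##
#.
After rotation 6 (CCW):
.#.
###

Answer: .#.
###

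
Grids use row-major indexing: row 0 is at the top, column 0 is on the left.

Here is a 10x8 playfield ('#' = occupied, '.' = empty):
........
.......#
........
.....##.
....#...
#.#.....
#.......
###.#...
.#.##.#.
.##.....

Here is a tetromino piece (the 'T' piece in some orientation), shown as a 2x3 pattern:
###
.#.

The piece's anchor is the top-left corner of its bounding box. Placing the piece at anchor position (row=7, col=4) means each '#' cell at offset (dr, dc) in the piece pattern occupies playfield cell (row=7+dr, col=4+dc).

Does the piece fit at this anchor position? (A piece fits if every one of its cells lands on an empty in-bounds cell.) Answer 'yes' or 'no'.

Answer: no

Derivation:
Check each piece cell at anchor (7, 4):
  offset (0,0) -> (7,4): occupied ('#') -> FAIL
  offset (0,1) -> (7,5): empty -> OK
  offset (0,2) -> (7,6): empty -> OK
  offset (1,1) -> (8,5): empty -> OK
All cells valid: no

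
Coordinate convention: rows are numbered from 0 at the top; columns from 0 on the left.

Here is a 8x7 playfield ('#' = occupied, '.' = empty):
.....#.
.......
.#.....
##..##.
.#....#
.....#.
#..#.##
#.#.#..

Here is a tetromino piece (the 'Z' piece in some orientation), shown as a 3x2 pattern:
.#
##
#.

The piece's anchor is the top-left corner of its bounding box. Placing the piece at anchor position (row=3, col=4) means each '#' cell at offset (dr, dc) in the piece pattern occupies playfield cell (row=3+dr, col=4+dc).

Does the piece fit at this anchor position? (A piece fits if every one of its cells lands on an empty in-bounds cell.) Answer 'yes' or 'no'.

Check each piece cell at anchor (3, 4):
  offset (0,1) -> (3,5): occupied ('#') -> FAIL
  offset (1,0) -> (4,4): empty -> OK
  offset (1,1) -> (4,5): empty -> OK
  offset (2,0) -> (5,4): empty -> OK
All cells valid: no

Answer: no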